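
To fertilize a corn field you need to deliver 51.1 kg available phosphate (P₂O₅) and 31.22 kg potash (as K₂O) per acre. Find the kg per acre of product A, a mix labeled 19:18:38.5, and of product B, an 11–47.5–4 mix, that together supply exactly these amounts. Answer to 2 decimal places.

Per-acre balance (a = product A, b = product B):
P₂O₅: 0.18·a + 0.475·b = 51.1
K₂O: 0.385·a + 0.04·b = 31.22
Solving simultaneously: a = 72.7793, b = 79.9994.

72.78 kg product A, 80.00 kg product B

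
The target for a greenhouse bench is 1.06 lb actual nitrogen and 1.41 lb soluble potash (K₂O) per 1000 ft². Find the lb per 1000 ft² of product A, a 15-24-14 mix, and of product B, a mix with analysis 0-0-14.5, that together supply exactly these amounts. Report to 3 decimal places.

Per-1000 ft² balance (a = product A, b = product B):
N: 0.15·a + 0·b = 1.06
K₂O: 0.14·a + 0.145·b = 1.41
Solving simultaneously: a = 7.06667, b = 2.90115.

7.067 lb product A, 2.901 lb product B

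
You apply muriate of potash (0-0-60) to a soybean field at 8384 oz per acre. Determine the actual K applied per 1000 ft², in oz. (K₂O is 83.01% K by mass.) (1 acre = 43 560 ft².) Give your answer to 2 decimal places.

K₂O per acre = 8384 × 60% = 5030.4 oz.
Elemental K = 5030.4 × 0.8301 = 4175.74 oz per acre.
Convert to per 1000 ft²: 4175.74 × 0.0229568 = 95.8617 oz.

95.86 oz K per thousand sq ft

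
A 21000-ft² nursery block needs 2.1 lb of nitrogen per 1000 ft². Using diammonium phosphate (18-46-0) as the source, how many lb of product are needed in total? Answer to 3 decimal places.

Product per 1000 ft² = 2.1 / 18% = 11.6667 lb.
Total product = 11.6667 × 21000 / 1000 = 245 lb.

245.000 lb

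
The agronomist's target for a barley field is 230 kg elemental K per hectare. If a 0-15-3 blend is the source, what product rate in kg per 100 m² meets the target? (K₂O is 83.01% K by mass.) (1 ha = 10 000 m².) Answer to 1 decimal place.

92.4 kg of product per hundred sq m

As K₂O: 230 / 0.8301 = 277.075 kg per hectare.
Product per hectare = 277.075 / 3% = 9235.84 kg.
Convert to per 100 m²: 9235.84 × 0.01 = 92.3584 kg.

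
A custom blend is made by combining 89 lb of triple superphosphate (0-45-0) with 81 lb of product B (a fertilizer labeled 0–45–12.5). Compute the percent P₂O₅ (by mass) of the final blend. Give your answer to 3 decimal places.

45.000% P₂O₅

Total mass = 89 + 81 = 170 lb.
P₂O₅ mass = 45%×89 + 45%×81 = 76.5 lb.
% P₂O₅ = 76.5 / 170 = 45%.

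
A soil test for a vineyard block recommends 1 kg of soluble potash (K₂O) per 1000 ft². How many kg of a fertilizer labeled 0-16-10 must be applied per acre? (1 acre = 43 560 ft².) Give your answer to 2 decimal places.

435.60 kg of product per acre

Product per 1000 ft² = 1 / 10% = 10 kg.
Convert to per acre: 10 × 43.56 = 435.6 kg.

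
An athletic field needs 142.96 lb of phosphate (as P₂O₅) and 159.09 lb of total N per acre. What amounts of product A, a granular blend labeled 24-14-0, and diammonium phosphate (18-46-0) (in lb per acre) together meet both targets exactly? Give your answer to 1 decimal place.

556.9 lb product A, 141.3 lb diammonium phosphate

With a, b = lb per acre of product A and diammonium phosphate:
P₂O₅: 0.14·a + 0.46·b = 142.96
N: 0.24·a + 0.18·b = 159.09
Eliminate b: (row1) − 0.46/0.18·(row2) → -0.473333·a = -263.603, so a = 556.908.
Then b = (159.09 − 0.24·556.908) / 0.18 = 141.289.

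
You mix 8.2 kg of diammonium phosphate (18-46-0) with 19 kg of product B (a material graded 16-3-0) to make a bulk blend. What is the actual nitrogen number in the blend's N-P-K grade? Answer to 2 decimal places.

16.60% N

Total mass = 8.2 + 19 = 27.2 kg.
N mass = 18%×8.2 + 16%×19 = 4.516 kg.
% N = 4.516 / 27.2 = 16.6029%.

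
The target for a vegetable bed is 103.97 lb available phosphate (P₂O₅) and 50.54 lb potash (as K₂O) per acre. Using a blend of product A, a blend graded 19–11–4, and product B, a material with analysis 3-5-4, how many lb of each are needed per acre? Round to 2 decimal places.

Let a = lb of product A, b = lb of product B (per acre).
P₂O₅: 0.11·a + 0.05·b = 103.97
K₂O: 0.04·a + 0.04·b = 50.54
Solving simultaneously: a = 679.917, b = 583.583.

679.92 lb product A, 583.58 lb product B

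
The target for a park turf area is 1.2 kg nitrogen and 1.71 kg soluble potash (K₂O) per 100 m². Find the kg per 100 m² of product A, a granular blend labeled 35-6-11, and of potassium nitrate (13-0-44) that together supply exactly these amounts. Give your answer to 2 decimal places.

Per-100 m² balance (a = product A, b = potassium nitrate):
N: 0.35·a + 0.13·b = 1.2
K₂O: 0.11·a + 0.44·b = 1.71
Eliminate b: (row1) − 0.13/0.44·(row2) → 0.3175·a = 0.694773, so a = 2.18826.
Then b = (1.71 − 0.11·2.18826) / 0.44 = 3.3393.

2.19 kg product A, 3.34 kg potassium nitrate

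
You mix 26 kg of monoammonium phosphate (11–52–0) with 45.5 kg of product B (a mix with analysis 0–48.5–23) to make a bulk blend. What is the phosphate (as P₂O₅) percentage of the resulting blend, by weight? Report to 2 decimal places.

Total mass = 26 + 45.5 = 71.5 kg.
P₂O₅ mass = 52%×26 + 48.5%×45.5 = 35.5875 kg.
% P₂O₅ = 35.5875 / 71.5 = 49.7727%.

49.77% P₂O₅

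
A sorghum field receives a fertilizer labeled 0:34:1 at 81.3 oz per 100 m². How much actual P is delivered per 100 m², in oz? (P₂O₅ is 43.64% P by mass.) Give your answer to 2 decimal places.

P₂O₅ per 100 m² = 81.3 × 34% = 27.642 oz.
Elemental P = 27.642 × 0.4364 = 12.063 oz per 100 m².

12.06 oz P per hundred sq m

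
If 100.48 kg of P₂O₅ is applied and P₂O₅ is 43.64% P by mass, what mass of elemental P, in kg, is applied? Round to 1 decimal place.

43.8 kg P

P = 100.48 × 0.4364 = 43.8495 kg.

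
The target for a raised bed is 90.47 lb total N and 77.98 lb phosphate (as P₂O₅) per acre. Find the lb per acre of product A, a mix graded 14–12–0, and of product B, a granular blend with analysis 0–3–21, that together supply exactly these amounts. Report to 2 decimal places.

With a, b = lb per acre of product A and product B:
N: 0.14·a + 0·b = 90.47
P₂O₅: 0.12·a + 0.03·b = 77.98
From row1: a = (90.47 − 0·b) / 0.14.
Into row2: 0.12·(90.47 − 0·b)/0.14 + 0.03·b = 77.98 → b = 14.4762, a = 646.214.

646.21 lb product A, 14.48 lb product B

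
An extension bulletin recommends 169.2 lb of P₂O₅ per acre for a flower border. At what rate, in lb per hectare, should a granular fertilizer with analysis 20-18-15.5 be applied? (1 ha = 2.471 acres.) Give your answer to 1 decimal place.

2322.7 lb of product per hectare

Product per acre = 169.2 / 18% = 940 lb.
Convert to per hectare: 940 × 2.471 = 2322.74 lb.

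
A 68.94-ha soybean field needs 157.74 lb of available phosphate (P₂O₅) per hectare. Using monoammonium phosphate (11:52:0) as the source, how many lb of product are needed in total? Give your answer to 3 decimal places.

Product per hectare = 157.74 / 52% = 303.346 lb.
Total product = 303.346 × 68.94 = 20912.6838 lb.

20912.684 lb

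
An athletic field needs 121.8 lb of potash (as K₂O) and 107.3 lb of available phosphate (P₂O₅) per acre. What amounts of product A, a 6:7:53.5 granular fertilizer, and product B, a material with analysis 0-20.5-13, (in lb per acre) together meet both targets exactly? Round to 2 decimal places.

Per-acre balance (a = product A, b = product B):
K₂O: 0.535·a + 0.13·b = 121.8
P₂O₅: 0.07·a + 0.205·b = 107.3
Eliminate a: (row1) − 0.535/0.07·(row2) → -1.43679·b = -698.279, so b = 486.0005.
Back-substitute: a = (121.8 − 0.13·486.0005) / 0.535 = 109.56997.

109.57 lb product A, 486.00 lb product B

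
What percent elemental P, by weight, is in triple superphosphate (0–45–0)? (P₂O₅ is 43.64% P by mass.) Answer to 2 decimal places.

%P = 45 × 0.4364 = 19.638%.

19.64% P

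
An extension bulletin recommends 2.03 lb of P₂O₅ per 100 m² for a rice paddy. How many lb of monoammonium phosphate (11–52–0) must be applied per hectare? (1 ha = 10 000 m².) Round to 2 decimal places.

390.38 lb of product per hectare

Product per 100 m² = 2.03 / 52% = 3.90385 lb.
Convert to per hectare: 3.90385 × 100 = 390.3846 lb.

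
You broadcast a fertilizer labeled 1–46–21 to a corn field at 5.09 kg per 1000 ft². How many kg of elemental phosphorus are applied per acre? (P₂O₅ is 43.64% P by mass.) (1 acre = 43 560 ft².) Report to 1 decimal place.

P₂O₅ per 1000 ft² = 5.09 × 46% = 2.3414 kg.
Elemental P = 2.3414 × 0.4364 = 1.02179 kg per 1000 ft².
Convert to per acre: 1.02179 × 43.56 = 44.509 kg.

44.5 kg P per acre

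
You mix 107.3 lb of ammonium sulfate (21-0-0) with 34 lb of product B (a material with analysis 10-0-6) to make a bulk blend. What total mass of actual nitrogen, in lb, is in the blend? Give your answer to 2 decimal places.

25.93 lb N

N mass = 21%×107.3 + 10%×34 = 25.933 lb.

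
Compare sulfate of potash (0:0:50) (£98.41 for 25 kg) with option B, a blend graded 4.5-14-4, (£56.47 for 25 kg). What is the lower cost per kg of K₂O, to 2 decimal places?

sulfate of potash: K₂O per bag = 25 × 50% = 12.5 kg; cost = 98.41 / 12.5 = £7.8728/kg K₂O.
option B: K₂O per bag = 25 × 4% = 1 kg; cost = 56.47 / 1 = £56.4700/kg K₂O.
sulfate of potash is cheaper.

£7.87 per kg K₂O (sulfate of potash)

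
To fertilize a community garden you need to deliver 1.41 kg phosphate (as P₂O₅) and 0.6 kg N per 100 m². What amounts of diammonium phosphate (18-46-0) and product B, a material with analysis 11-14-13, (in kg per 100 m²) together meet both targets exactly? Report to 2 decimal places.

2.80 kg diammonium phosphate, 0.87 kg product B

Let a = kg of diammonium phosphate, b = kg of product B (per 100 m²).
P₂O₅: 0.46·a + 0.14·b = 1.41
N: 0.18·a + 0.11·b = 0.6
Eliminate a: (row1) − 0.46/0.18·(row2) → -0.141111·b = -0.123333, so b = 0.874016.
Back-substitute: a = (1.41 − 0.14·0.874016) / 0.46 = 2.79921.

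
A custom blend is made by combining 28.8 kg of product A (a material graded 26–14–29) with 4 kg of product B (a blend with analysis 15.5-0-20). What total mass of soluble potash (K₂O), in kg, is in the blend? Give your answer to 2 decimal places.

K₂O mass = 29%×28.8 + 20%×4 = 9.152 kg.

9.15 kg K₂O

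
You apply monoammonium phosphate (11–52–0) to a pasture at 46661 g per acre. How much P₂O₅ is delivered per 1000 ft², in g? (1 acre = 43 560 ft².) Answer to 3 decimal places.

P₂O₅ per acre = 46661 × 52% = 24263.7 g.
Convert to per 1000 ft²: 24263.7 × 0.0229568 = 557.0184 g.

557.018 g P₂O₅ per thousand sq ft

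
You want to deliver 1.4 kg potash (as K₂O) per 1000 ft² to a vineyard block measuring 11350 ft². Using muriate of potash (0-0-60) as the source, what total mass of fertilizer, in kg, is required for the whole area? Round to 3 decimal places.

26.483 kg

Product per 1000 ft² = 1.4 / 60% = 2.33333 kg.
Total product = 2.33333 × 11350 / 1000 = 26.4833 kg.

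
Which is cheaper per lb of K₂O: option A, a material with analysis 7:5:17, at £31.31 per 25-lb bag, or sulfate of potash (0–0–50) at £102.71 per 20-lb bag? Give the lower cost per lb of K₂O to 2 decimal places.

option A: K₂O per bag = 25 × 17% = 4.25 lb; cost = 31.31 / 4.25 = £7.3671/lb K₂O.
sulfate of potash: K₂O per bag = 20 × 50% = 10 lb; cost = 102.71 / 10 = £10.2710/lb K₂O.
option A is cheaper.

£7.37 per lb K₂O (option A)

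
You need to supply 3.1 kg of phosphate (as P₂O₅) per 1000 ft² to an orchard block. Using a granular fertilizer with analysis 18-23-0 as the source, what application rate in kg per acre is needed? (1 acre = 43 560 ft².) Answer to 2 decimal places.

Product per 1000 ft² = 3.1 / 23% = 13.4783 kg.
Convert to per acre: 13.4783 × 43.56 = 587.113 kg.

587.11 kg of product per acre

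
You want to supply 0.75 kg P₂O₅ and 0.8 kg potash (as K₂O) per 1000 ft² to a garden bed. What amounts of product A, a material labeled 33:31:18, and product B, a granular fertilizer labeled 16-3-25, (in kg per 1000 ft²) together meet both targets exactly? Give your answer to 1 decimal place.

Per-1000 ft² balance (a = product A, b = product B):
P₂O₅: 0.31·a + 0.03·b = 0.75
K₂O: 0.18·a + 0.25·b = 0.8
From row1: a = (0.75 − 0.03·b) / 0.31.
Into row2: 0.18·(0.75 − 0.03·b)/0.31 + 0.25·b = 0.8 → b = 1.56727, a = 2.26768.

2.3 kg product A, 1.6 kg product B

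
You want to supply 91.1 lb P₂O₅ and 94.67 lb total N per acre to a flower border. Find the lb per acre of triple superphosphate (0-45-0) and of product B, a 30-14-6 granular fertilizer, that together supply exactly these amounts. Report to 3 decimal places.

104.268 lb triple superphosphate, 315.567 lb product B

Let a = lb of triple superphosphate, b = lb of product B (per acre).
P₂O₅: 0.45·a + 0.14·b = 91.1
N: 0·a + 0.3·b = 94.67
Solving simultaneously: a = 104.2681, b = 315.5667.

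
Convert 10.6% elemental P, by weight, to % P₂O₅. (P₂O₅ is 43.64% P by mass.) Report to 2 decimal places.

%P₂O₅ = 10.6 / 0.4364 = 24.2896%.

24.29% P₂O₅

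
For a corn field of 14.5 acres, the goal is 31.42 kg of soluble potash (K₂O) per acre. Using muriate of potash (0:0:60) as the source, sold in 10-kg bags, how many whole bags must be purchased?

76 bags

Product per acre = 31.42 / 60% = 52.3667 kg.
Total product = 52.3667 × 14.5 = 759.317 kg.
Bags = ⌈759.317 / 10⌉ = 76.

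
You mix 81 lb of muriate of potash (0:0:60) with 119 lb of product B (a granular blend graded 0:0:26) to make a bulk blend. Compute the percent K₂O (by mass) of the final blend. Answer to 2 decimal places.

Total mass = 81 + 119 = 200 lb.
K₂O mass = 60%×81 + 26%×119 = 79.54 lb.
% K₂O = 79.54 / 200 = 39.77%.

39.77% K₂O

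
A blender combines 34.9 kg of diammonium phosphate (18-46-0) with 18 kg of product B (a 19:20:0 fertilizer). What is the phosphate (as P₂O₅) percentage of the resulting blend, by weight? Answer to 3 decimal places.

Total mass = 34.9 + 18 = 52.9 kg.
P₂O₅ mass = 46%×34.9 + 20%×18 = 19.654 kg.
% P₂O₅ = 19.654 / 52.9 = 37.1531%.

37.153% P₂O₅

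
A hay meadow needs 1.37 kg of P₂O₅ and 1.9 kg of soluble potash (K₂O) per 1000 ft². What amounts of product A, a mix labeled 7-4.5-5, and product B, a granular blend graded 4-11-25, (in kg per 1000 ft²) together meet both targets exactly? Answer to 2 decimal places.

23.22 kg product A, 2.96 kg product B

Let a = kg of product A, b = kg of product B (per 1000 ft²).
P₂O₅: 0.045·a + 0.11·b = 1.37
K₂O: 0.05·a + 0.25·b = 1.9
Eliminate b: (row1) − 0.11/0.25·(row2) → 0.023·a = 0.534, so a = 23.2174.
Then b = (1.9 − 0.05·23.2174) / 0.25 = 2.95652.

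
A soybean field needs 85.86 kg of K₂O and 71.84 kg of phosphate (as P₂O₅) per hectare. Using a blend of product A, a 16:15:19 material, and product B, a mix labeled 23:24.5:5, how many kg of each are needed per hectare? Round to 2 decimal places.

Let a = kg of product A, b = kg of product B (per hectare).
K₂O: 0.19·a + 0.05·b = 85.86
P₂O₅: 0.15·a + 0.245·b = 71.84
From row1: a = (85.86 − 0.05·b) / 0.19.
Into row2: 0.15·(85.86 − 0.05·b)/0.19 + 0.245·b = 71.84 → b = 19.7337, a = 446.702.

446.70 kg product A, 19.73 kg product B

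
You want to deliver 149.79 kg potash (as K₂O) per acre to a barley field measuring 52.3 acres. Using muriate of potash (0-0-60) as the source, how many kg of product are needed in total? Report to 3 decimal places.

13056.695 kg

Product per acre = 149.79 / 60% = 249.65 kg.
Total product = 249.65 × 52.3 = 13056.695 kg.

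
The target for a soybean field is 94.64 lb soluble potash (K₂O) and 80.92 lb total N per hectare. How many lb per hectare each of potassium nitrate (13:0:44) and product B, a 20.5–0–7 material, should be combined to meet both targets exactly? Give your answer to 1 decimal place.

169.4 lb potassium nitrate, 287.3 lb product B

Let a = lb of potassium nitrate, b = lb of product B (per hectare).
K₂O: 0.44·a + 0.07·b = 94.64
N: 0.13·a + 0.205·b = 80.92
From row1: a = (94.64 − 0.07·b) / 0.44.
Into row2: 0.13·(94.64 − 0.07·b)/0.44 + 0.205·b = 80.92 → b = 287.319, a = 169.381.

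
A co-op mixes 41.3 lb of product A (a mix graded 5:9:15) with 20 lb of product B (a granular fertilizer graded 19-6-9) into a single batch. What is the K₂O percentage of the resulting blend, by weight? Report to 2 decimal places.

13.04% K₂O

Total mass = 41.3 + 20 = 61.3 lb.
K₂O mass = 15%×41.3 + 9%×20 = 7.995 lb.
% K₂O = 7.995 / 61.3 = 13.0424%.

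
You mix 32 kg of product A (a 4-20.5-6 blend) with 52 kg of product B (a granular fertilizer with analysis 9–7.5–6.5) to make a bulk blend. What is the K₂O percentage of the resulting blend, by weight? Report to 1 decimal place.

Total mass = 32 + 52 = 84 kg.
K₂O mass = 6%×32 + 6.5%×52 = 5.3 kg.
% K₂O = 5.3 / 84 = 6.30952%.

6.3% K₂O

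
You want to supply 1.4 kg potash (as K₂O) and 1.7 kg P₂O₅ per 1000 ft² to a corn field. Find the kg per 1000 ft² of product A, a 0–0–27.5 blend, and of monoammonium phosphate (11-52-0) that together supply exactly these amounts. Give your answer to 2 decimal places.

5.09 kg product A, 3.27 kg monoammonium phosphate

Let a = kg of product A, b = kg of monoammonium phosphate (per 1000 ft²).
K₂O: 0.275·a + 0·b = 1.4
P₂O₅: 0·a + 0.52·b = 1.7
Solving simultaneously: a = 5.09091, b = 3.26923.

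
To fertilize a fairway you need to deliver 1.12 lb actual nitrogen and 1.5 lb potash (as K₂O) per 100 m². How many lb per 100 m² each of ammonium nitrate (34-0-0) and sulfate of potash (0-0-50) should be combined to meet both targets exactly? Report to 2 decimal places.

With a, b = lb per 100 m² of ammonium nitrate and sulfate of potash:
N: 0.34·a + 0·b = 1.12
K₂O: 0·a + 0.5·b = 1.5
Solving simultaneously: a = 3.29412, b = 3.

3.29 lb ammonium nitrate, 3.00 lb sulfate of potash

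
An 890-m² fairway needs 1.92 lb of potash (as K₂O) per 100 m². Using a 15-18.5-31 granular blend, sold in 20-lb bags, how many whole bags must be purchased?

Product per 100 m² = 1.92 / 31% = 6.19355 lb.
Total product = 6.19355 × 890 / 100 = 55.1226 lb.
Bags = ⌈55.1226 / 20⌉ = 3.

3 bags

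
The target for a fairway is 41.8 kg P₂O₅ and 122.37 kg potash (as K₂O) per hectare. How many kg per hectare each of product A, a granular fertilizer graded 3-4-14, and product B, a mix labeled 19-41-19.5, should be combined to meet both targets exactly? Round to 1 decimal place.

With a, b = kg per hectare of product A and product B:
P₂O₅: 0.04·a + 0.41·b = 41.8
K₂O: 0.14·a + 0.195·b = 122.37
From row1: a = (41.8 − 0.41·b) / 0.04.
Into row2: 0.14·(41.8 − 0.41·b)/0.04 + 0.195·b = 122.37 → b = 19.2984, a = 847.192.

847.2 kg product A, 19.3 kg product B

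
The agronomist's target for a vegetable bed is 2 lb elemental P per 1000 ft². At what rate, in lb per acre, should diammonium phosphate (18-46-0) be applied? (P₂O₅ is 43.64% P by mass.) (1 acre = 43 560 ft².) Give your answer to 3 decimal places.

As P₂O₅: 2 / 0.4364 = 4.58295 lb per 1000 ft².
Product per 1000 ft² = 4.58295 / 46% = 9.96294 lb.
Convert to per acre: 9.96294 × 43.56 = 433.9856 lb.

433.986 lb of product per acre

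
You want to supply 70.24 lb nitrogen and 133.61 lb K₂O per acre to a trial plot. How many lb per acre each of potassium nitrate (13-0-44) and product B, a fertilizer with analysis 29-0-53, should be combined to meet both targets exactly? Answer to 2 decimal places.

25.89 lb potassium nitrate, 230.60 lb product B

With a, b = lb per acre of potassium nitrate and product B:
N: 0.13·a + 0.29·b = 70.24
K₂O: 0.44·a + 0.53·b = 133.61
From row1: a = (70.24 − 0.29·b) / 0.13.
Into row2: 0.44·(70.24 − 0.29·b)/0.13 + 0.53·b = 133.61 → b = 230.601, a = 25.8893.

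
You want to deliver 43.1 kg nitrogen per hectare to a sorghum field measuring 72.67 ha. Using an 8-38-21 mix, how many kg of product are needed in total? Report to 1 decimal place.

Product per hectare = 43.1 / 8% = 538.75 kg.
Total product = 538.75 × 72.67 = 39150.96 kg.

39151.0 kg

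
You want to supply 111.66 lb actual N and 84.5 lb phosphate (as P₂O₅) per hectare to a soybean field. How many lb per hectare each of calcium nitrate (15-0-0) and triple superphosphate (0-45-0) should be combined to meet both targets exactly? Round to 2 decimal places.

744.40 lb calcium nitrate, 187.78 lb triple superphosphate

With a, b = lb per hectare of calcium nitrate and triple superphosphate:
N: 0.15·a + 0·b = 111.66
P₂O₅: 0·a + 0.45·b = 84.5
Solving simultaneously: a = 744.4, b = 187.778.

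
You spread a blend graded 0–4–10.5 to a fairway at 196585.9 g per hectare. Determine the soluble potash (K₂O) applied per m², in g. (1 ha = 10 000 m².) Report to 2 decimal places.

K₂O per hectare = 196585.9 × 10.5% = 20641.5 g.
Convert to per m²: 20641.5 × 0.0001 = 2.06415 g.

2.06 g K₂O per sq m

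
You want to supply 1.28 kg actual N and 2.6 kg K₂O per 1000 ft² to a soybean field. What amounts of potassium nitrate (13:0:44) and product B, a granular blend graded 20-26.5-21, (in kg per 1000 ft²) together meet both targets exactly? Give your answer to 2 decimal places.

4.14 kg potassium nitrate, 3.71 kg product B

Per-1000 ft² balance (a = potassium nitrate, b = product B):
N: 0.13·a + 0.2·b = 1.28
K₂O: 0.44·a + 0.21·b = 2.6
Eliminate a: (row1) − 0.13/0.44·(row2) → 0.137955·b = 0.511818, so b = 3.71005.
Back-substitute: a = (1.28 − 0.2·3.71005) / 0.13 = 4.13839.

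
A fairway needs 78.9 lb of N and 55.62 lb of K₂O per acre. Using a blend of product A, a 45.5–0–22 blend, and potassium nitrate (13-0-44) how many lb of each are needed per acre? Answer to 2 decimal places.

160.17 lb product A, 46.32 lb potassium nitrate

Per-acre balance (a = product A, b = potassium nitrate):
N: 0.455·a + 0.13·b = 78.9
K₂O: 0.22·a + 0.44·b = 55.62
Eliminate b: (row1) − 0.13/0.44·(row2) → 0.39·a = 62.4668, so a = 160.171.
Then b = (55.62 − 0.22·160.171) / 0.44 = 46.3234.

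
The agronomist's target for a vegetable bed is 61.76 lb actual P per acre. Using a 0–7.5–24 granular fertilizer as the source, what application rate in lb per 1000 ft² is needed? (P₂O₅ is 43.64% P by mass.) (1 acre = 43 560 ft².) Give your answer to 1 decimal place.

43.3 lb of product per thousand sq ft

As P₂O₅: 61.76 / 0.4364 = 141.522 lb per acre.
Product per acre = 141.522 / 7.5% = 1886.95 lb.
Convert to per 1000 ft²: 1886.95 × 0.0229568 = 43.3185 lb.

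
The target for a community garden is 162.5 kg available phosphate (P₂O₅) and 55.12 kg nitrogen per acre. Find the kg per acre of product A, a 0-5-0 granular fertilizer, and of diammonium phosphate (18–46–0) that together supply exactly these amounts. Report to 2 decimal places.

432.76 kg product A, 306.22 kg diammonium phosphate

With a, b = kg per acre of product A and diammonium phosphate:
P₂O₅: 0.05·a + 0.46·b = 162.5
N: 0·a + 0.18·b = 55.12
Solving simultaneously: a = 432.756, b = 306.222.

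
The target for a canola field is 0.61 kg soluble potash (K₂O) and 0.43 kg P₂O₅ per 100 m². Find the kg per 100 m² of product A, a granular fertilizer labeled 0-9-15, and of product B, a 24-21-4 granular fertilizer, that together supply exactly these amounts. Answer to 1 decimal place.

4.0 kg product A, 0.3 kg product B

With a, b = kg per 100 m² of product A and product B:
K₂O: 0.15·a + 0.04·b = 0.61
P₂O₅: 0.09·a + 0.21·b = 0.43
Eliminate b: (row1) − 0.04/0.21·(row2) → 0.132857·a = 0.528095, so a = 3.97491.
Then b = (0.43 − 0.09·3.97491) / 0.21 = 0.344086.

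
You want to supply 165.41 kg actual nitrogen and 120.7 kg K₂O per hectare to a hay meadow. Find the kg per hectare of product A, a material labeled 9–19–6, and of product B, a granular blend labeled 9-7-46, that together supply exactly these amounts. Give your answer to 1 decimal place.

1811.8 kg product A, 26.1 kg product B

Per-hectare balance (a = product A, b = product B):
N: 0.09·a + 0.09·b = 165.41
K₂O: 0.06·a + 0.46·b = 120.7
Eliminate b: (row1) − 0.09/0.46·(row2) → 0.0782609·a = 141.795, so a = 1811.82.
Then b = (120.7 − 0.06·1811.82) / 0.46 = 26.0667.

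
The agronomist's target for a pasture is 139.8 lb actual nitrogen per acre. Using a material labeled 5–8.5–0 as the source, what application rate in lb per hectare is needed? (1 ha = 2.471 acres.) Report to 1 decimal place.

Product per acre = 139.8 / 5% = 2796 lb.
Convert to per hectare: 2796 × 2.471 = 6908.92 lb.

6908.9 lb of product per hectare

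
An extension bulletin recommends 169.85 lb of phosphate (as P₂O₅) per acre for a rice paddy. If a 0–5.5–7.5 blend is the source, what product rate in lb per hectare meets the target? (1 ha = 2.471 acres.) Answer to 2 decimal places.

Product per acre = 169.85 / 5.5% = 3088.18 lb.
Convert to per hectare: 3088.18 × 2.471 = 7630.897 lb.

7630.90 lb of product per hectare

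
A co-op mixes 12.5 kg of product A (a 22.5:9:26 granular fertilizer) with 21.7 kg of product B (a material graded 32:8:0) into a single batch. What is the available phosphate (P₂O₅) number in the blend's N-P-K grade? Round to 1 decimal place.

Total mass = 12.5 + 21.7 = 34.2 kg.
P₂O₅ mass = 9%×12.5 + 8%×21.7 = 2.861 kg.
% P₂O₅ = 2.861 / 34.2 = 8.3655%.

8.4% P₂O₅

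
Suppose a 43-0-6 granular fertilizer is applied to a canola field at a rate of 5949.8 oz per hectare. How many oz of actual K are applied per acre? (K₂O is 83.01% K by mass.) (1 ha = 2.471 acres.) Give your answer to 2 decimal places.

119.93 oz K per acre

K₂O per hectare = 5949.8 × 6% = 356.988 oz.
Elemental K = 356.988 × 0.8301 = 296.336 oz per hectare.
Convert to per acre: 296.336 × 0.404694 = 119.925 oz.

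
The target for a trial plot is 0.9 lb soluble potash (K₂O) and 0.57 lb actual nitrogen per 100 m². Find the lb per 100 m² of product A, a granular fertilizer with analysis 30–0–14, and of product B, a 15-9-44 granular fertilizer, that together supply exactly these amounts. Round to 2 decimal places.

1.04 lb product A, 1.71 lb product B

Per-100 m² balance (a = product A, b = product B):
K₂O: 0.14·a + 0.44·b = 0.9
N: 0.3·a + 0.15·b = 0.57
Eliminate b: (row1) − 0.44/0.15·(row2) → -0.74·a = -0.772, so a = 1.04324.
Then b = (0.57 − 0.3·1.04324) / 0.15 = 1.71351.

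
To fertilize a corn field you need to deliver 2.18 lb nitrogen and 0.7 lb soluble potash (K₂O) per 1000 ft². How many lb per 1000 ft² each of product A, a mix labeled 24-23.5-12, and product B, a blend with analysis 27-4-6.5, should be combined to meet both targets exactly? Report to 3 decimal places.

2.815 lb product A, 5.571 lb product B

With a, b = lb per 1000 ft² of product A and product B:
N: 0.24·a + 0.27·b = 2.18
K₂O: 0.12·a + 0.065·b = 0.7
Eliminate b: (row1) − 0.27/0.065·(row2) → -0.258462·a = -0.727692, so a = 2.81548.
Then b = (0.7 − 0.12·2.81548) / 0.065 = 5.57143.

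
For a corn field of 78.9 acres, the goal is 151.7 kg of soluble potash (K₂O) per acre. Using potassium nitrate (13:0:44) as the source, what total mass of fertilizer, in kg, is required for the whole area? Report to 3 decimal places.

27202.568 kg

Product per acre = 151.7 / 44% = 344.773 kg.
Total product = 344.773 × 78.9 = 27202.5682 kg.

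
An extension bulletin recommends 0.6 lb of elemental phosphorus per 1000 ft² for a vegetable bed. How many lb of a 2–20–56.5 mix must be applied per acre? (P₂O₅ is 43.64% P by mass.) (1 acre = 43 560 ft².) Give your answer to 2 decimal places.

As P₂O₅: 0.6 / 0.4364 = 1.37489 lb per 1000 ft².
Product per 1000 ft² = 1.37489 / 20% = 6.87443 lb.
Convert to per acre: 6.87443 × 43.56 = 299.45005 lb.

299.45 lb of product per acre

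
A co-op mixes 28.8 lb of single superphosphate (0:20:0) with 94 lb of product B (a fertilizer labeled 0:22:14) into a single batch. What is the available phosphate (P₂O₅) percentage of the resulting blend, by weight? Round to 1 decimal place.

21.5% P₂O₅

Total mass = 28.8 + 94 = 122.8 lb.
P₂O₅ mass = 20%×28.8 + 22%×94 = 26.44 lb.
% P₂O₅ = 26.44 / 122.8 = 21.5309%.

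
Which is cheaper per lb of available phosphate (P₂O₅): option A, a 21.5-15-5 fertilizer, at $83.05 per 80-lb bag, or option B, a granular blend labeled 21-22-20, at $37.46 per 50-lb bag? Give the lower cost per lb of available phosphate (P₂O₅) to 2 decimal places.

$3.41 per lb P₂O₅ (option B)

option A: P₂O₅ per bag = 80 × 15% = 12 lb; cost = 83.05 / 12 = $6.9208/lb P₂O₅.
option B: P₂O₅ per bag = 50 × 22% = 11 lb; cost = 37.46 / 11 = $3.4055/lb P₂O₅.
option B is cheaper.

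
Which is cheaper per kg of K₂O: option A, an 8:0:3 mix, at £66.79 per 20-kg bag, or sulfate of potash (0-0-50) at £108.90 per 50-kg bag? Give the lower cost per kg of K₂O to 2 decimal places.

£4.36 per kg K₂O (sulfate of potash)

option A: K₂O per bag = 20 × 3% = 0.6 kg; cost = 66.79 / 0.6 = £111.3167/kg K₂O.
sulfate of potash: K₂O per bag = 50 × 50% = 25 kg; cost = 108.90 / 25 = £4.3560/kg K₂O.
sulfate of potash is cheaper.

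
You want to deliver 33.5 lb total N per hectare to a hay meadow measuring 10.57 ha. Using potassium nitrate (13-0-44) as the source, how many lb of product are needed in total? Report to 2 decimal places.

2723.81 lb

Product per hectare = 33.5 / 13% = 257.692 lb.
Total product = 257.692 × 10.57 = 2723.808 lb.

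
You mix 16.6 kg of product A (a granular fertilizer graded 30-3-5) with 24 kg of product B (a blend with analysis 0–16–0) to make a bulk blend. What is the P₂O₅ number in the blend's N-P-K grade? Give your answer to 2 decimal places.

Total mass = 16.6 + 24 = 40.6 kg.
P₂O₅ mass = 3%×16.6 + 16%×24 = 4.338 kg.
% P₂O₅ = 4.338 / 40.6 = 10.6847%.

10.68% P₂O₅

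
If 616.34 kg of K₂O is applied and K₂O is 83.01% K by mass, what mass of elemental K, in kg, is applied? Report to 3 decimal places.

K = 616.34 × 0.8301 = 511.6238 kg.

511.624 kg K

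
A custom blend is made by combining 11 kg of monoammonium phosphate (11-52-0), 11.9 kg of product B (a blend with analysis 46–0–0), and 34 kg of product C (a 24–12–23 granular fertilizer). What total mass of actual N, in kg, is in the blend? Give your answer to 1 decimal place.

N mass = 11%×11 + 46%×11.9 + 24%×34 = 14.844 kg.

14.8 kg N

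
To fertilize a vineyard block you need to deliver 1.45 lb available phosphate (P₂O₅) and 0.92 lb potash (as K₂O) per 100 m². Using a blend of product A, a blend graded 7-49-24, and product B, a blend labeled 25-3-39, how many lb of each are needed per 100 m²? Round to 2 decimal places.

2.92 lb product A, 0.56 lb product B

Per-100 m² balance (a = product A, b = product B):
P₂O₅: 0.49·a + 0.03·b = 1.45
K₂O: 0.24·a + 0.39·b = 0.92
Solving simultaneously: a = 2.92496, b = 0.558999.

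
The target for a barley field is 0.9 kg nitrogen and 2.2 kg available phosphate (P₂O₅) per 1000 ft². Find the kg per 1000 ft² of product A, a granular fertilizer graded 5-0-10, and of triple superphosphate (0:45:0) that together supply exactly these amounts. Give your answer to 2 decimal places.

18.00 kg product A, 4.89 kg triple superphosphate

Let a = kg of product A, b = kg of triple superphosphate (per 1000 ft²).
N: 0.05·a + 0·b = 0.9
P₂O₅: 0·a + 0.45·b = 2.2
Solving simultaneously: a = 18, b = 4.88889.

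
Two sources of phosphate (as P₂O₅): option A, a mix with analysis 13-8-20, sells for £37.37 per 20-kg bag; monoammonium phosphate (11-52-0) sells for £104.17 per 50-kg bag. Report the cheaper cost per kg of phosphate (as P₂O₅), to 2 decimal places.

£4.01 per kg P₂O₅ (monoammonium phosphate)

option A: P₂O₅ per bag = 20 × 8% = 1.6 kg; cost = 37.37 / 1.6 = £23.3562/kg P₂O₅.
monoammonium phosphate: P₂O₅ per bag = 50 × 52% = 26 kg; cost = 104.17 / 26 = £4.0065/kg P₂O₅.
monoammonium phosphate is cheaper.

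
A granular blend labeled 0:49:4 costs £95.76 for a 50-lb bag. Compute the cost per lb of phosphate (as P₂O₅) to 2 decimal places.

£3.91 per lb P₂O₅

P₂O₅ in bag = 50 × 49% = 24.5 lb.
Cost per lb P₂O₅ = £95.76 / 24.5 = £3.9086.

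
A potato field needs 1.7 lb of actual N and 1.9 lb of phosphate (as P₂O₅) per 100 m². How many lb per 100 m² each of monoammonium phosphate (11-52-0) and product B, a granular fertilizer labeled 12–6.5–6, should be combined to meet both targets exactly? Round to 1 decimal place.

With a, b = lb per 100 m² of monoammonium phosphate and product B:
N: 0.11·a + 0.12·b = 1.7
P₂O₅: 0.52·a + 0.065·b = 1.9
Solving simultaneously: a = 2.1267, b = 12.2172.

2.1 lb monoammonium phosphate, 12.2 lb product B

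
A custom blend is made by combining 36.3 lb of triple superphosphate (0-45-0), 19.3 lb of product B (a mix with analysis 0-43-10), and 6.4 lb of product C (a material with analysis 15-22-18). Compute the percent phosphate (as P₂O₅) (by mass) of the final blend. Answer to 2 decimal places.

42.00% P₂O₅

Total mass = 36.3 + 19.3 + 6.4 = 62 lb.
P₂O₅ mass = 45%×36.3 + 43%×19.3 + 22%×6.4 = 26.042 lb.
% P₂O₅ = 26.042 / 62 = 42.0032%.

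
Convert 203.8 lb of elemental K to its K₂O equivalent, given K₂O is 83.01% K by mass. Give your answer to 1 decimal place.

245.5 lb K₂O

K₂O = 203.8 / 0.8301 = 245.513 lb.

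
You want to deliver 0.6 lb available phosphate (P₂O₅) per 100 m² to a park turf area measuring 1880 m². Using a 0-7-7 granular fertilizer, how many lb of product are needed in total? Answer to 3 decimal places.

Product per 100 m² = 0.6 / 7% = 8.57143 lb.
Total product = 8.57143 × 1880 / 100 = 161.1429 lb.

161.143 lb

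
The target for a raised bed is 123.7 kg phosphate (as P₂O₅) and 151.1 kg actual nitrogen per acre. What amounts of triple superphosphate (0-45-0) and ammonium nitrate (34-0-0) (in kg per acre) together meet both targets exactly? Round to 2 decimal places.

274.89 kg triple superphosphate, 444.41 kg ammonium nitrate

Per-acre balance (a = triple superphosphate, b = ammonium nitrate):
P₂O₅: 0.45·a + 0·b = 123.7
N: 0·a + 0.34·b = 151.1
Solving simultaneously: a = 274.889, b = 444.412.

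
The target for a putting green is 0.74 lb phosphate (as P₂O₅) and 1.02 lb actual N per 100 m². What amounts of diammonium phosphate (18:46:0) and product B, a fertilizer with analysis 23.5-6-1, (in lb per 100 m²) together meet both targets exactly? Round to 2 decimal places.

Let a = lb of diammonium phosphate, b = lb of product B (per 100 m²).
P₂O₅: 0.46·a + 0.06·b = 0.74
N: 0.18·a + 0.235·b = 1.02
Solving simultaneously: a = 1.15827, b = 3.45324.

1.16 lb diammonium phosphate, 3.45 lb product B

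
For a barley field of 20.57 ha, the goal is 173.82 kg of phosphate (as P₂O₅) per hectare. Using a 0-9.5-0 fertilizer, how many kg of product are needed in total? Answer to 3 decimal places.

Product per hectare = 173.82 / 9.5% = 1829.68 kg.
Total product = 1829.68 × 20.57 = 37636.6042 kg.

37636.604 kg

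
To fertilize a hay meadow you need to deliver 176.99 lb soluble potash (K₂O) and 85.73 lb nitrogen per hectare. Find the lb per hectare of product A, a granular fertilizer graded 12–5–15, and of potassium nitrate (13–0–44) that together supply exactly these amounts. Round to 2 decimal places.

Let a = lb of product A, b = lb of potassium nitrate (per hectare).
K₂O: 0.15·a + 0.44·b = 176.99
N: 0.12·a + 0.13·b = 85.73
Eliminate a: (row1) − 0.15/0.12·(row2) → 0.2775·b = 69.8275, so b = 251.631.
Back-substitute: a = (176.99 − 0.44·251.631) / 0.15 = 441.817.

441.82 lb product A, 251.63 lb potassium nitrate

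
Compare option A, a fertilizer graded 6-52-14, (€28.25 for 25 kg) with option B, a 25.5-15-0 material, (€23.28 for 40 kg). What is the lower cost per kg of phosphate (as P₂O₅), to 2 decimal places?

option A: P₂O₅ per bag = 25 × 52% = 13 kg; cost = 28.25 / 13 = €2.1731/kg P₂O₅.
option B: P₂O₅ per bag = 40 × 15% = 6 kg; cost = 23.28 / 6 = €3.8800/kg P₂O₅.
option A is cheaper.

€2.17 per kg P₂O₅ (option A)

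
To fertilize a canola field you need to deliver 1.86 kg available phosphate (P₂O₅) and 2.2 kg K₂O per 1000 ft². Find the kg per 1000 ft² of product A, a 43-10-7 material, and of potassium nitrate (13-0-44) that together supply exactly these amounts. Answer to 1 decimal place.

18.6 kg product A, 2.0 kg potassium nitrate

Per-1000 ft² balance (a = product A, b = potassium nitrate):
P₂O₅: 0.1·a + 0·b = 1.86
K₂O: 0.07·a + 0.44·b = 2.2
Solving simultaneously: a = 18.6, b = 2.04091.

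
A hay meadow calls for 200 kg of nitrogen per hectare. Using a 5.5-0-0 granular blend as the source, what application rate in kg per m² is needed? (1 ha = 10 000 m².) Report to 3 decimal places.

0.364 kg of product per sq m

Product per hectare = 200 / 5.5% = 3636.36 kg.
Convert to per m²: 3636.36 × 0.0001 = 0.363636 kg.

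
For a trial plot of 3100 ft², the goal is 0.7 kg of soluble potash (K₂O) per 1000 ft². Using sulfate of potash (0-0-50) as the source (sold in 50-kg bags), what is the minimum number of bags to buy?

Product per 1000 ft² = 0.7 / 50% = 1.4 kg.
Total product = 1.4 × 3100 / 1000 = 4.34 kg.
Bags = ⌈4.34 / 50⌉ = 1.

1 bags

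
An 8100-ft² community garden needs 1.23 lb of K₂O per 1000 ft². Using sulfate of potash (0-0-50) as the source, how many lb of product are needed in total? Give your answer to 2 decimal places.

Product per 1000 ft² = 1.23 / 50% = 2.46 lb.
Total product = 2.46 × 8100 / 1000 = 19.926 lb.

19.93 lb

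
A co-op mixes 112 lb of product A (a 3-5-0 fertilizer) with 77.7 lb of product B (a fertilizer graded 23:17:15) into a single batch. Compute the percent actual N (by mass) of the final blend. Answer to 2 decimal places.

Total mass = 112 + 77.7 = 189.7 lb.
N mass = 3%×112 + 23%×77.7 = 21.231 lb.
% N = 21.231 / 189.7 = 11.1919%.

11.19% N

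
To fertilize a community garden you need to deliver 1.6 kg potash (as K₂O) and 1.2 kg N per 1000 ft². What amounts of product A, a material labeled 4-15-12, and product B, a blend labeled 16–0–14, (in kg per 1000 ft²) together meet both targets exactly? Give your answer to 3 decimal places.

6.471 kg product A, 5.882 kg product B

Let a = kg of product A, b = kg of product B (per 1000 ft²).
K₂O: 0.12·a + 0.14·b = 1.6
N: 0.04·a + 0.16·b = 1.2
From row1: a = (1.6 − 0.14·b) / 0.12.
Into row2: 0.04·(1.6 − 0.14·b)/0.12 + 0.16·b = 1.2 → b = 5.88235, a = 6.47059.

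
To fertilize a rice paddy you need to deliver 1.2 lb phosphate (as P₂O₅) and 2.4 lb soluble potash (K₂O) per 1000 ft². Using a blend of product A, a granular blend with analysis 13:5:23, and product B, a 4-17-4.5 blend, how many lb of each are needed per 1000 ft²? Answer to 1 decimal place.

With a, b = lb per 1000 ft² of product A and product B:
P₂O₅: 0.05·a + 0.17·b = 1.2
K₂O: 0.23·a + 0.045·b = 2.4
Eliminate a: (row1) − 0.05/0.23·(row2) → 0.160217·b = 0.678261, so b = 4.23338.
Back-substitute: a = (1.2 − 0.17·4.23338) / 0.05 = 9.60651.

9.6 lb product A, 4.2 lb product B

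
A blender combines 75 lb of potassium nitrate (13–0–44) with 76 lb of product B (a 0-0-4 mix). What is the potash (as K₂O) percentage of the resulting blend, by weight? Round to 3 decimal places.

23.868% K₂O

Total mass = 75 + 76 = 151 lb.
K₂O mass = 44%×75 + 4%×76 = 36.04 lb.
% K₂O = 36.04 / 151 = 23.8675%.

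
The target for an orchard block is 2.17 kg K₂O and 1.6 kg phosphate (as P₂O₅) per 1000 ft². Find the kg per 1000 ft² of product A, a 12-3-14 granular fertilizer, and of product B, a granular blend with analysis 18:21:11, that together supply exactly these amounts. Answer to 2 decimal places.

Per-1000 ft² balance (a = product A, b = product B):
K₂O: 0.14·a + 0.11·b = 2.17
P₂O₅: 0.03·a + 0.21·b = 1.6
From row1: a = (2.17 − 0.11·b) / 0.14.
Into row2: 0.03·(2.17 − 0.11·b)/0.14 + 0.21·b = 1.6 → b = 6.08812, a = 10.7165.

10.72 kg product A, 6.09 kg product B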